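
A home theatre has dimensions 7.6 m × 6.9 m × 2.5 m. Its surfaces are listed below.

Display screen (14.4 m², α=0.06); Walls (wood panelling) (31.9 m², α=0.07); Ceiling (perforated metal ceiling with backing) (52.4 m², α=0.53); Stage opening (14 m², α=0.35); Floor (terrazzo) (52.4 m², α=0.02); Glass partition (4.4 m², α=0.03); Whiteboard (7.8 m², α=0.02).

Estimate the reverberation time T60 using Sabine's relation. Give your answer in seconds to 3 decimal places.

0.569 s

Summing Sᵢαᵢ: 0.864 + 2.233 + 27.772 + 4.900 + 1.048 + 0.132 + 0.156 → A = 37.105 sabins.
V = 7.6·6.9·2.5 = 131.1 m³.
RT60 = 0.161 · V / A = 0.161 × 131.1 / 37.105 = 0.569 s.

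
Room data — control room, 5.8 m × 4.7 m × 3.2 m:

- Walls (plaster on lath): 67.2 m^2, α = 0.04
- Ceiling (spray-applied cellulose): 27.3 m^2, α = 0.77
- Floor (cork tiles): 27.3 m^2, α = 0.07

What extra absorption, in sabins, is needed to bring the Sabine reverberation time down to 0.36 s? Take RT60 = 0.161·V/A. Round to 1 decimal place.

Total absorption A₁ = 67.2*0.04 + 27.3*0.77 + 27.3*0.07
  = 2.688 + 21.021 + 1.911 = 25.620 m^2 sabins.
V = 87.232 m³. Required absorption A₂ = 0.161 × 87.232 / 0.36 = 39.012 sabins.
Shortfall: 39.012 − 25.620 = 13.4 sabins.

13.4 sabins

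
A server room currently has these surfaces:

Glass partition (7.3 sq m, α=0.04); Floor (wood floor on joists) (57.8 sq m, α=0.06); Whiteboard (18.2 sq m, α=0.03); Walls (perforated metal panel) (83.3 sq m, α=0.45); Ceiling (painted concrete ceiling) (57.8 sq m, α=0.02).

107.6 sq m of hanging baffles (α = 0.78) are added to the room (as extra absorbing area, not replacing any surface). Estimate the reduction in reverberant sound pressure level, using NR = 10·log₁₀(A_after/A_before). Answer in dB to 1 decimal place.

Equivalent absorption area: A_before = 7.3*0.04 + 57.8*0.06 + 18.2*0.03 + 83.3*0.45 + 57.8*0.02 = 42.947 sq m.
Added absorption = 107.6 × 0.78 = 83.928 sabins.
A_after = 42.947 + 83.928 = 126.875 sabins.
NR = 10·log₁₀(126.875/42.947) = 4.7 dB.

4.7 dB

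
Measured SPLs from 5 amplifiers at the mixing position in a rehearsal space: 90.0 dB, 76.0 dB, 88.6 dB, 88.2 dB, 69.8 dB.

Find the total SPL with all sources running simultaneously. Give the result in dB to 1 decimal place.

93.9 dB

Converting to relative power and adding: 10^(90.0/10) + 10^(76.0/10) + 10^(88.6/10) + 10^(88.2/10) + 10^(69.8/10) = 2.434e+09.
Back to dB: 10·log₁₀ Σ = 93.9 dB.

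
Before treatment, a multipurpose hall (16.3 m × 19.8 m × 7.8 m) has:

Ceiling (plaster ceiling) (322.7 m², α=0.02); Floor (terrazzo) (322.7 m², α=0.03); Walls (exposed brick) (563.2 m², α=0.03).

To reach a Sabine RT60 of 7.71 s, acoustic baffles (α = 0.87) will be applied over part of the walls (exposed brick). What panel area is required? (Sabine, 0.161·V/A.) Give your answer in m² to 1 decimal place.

23.3

Total absorption A₁ = 322.7×0.02 + 322.7×0.03 + 563.2×0.03
  = 6.454 + 9.681 + 16.896 = 33.031 m² sabins.
V = 2517.372 m³. Target absorption A₂ = 0.161 × 2517.372 / 7.71 = 52.568 sabins.
Absorption to add: 52.568 − 33.031 = 19.537 sabins.
Each m² of panel replacing the walls (exposed brick) adds (0.87 − 0.03) = 0.84 sabins.
Panel area = 19.537 / 0.84 = 23.3 m².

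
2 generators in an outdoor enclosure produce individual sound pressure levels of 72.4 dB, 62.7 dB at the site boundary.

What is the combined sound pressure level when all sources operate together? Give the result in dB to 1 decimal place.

Σ 10^(Lᵢ/10) = 1.924e+07.
Back to dB: 10·log₁₀ Σ = 72.8 dB.

72.8 dB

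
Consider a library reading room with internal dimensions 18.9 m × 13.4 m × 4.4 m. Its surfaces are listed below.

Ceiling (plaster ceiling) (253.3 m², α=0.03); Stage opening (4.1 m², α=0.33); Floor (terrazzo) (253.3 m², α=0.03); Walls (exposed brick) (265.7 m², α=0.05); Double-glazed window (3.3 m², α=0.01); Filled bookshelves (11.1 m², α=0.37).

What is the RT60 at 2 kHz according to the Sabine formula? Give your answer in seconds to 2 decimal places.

5.28 sec

Equivalent absorption area: A = 253.3*0.03 + 4.1*0.33 + 253.3*0.03 + 265.7*0.05 + 3.3*0.01 + 11.1*0.37 = 33.976 m².
Volume V = 18.9 × 13.4 × 4.4 = 1114.344 m³.
T = 0.161 V/A = 0.161·1114.344/33.976 = 5.28 s.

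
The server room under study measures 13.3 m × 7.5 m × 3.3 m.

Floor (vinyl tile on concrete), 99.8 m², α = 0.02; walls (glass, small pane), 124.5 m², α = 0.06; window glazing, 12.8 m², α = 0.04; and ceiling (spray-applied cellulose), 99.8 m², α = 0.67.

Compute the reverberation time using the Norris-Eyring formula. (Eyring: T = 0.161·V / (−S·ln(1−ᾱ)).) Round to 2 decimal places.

0.61 seconds

Total surface area S = 99.8 + 124.5 + 12.8 + 99.8 = 336.9 m².
Σ(Sᵢαᵢ) = 99.8·0.02 + 124.5·0.06 + 12.8·0.04 + 99.8·0.67 = 76.844.
ᾱ = 76.844 / 336.9 = 0.2281.
−S·ln(1−ᾱ) = −336.9 × ln(1 − 0.2281) = 87.224.
V = 13.3 × 7.5 × 3.3 = 329.175 m³.
T = 0.161·V/[−S·ln(1−ᾱ)] = 0.161·329.175/87.224 = 0.61 s.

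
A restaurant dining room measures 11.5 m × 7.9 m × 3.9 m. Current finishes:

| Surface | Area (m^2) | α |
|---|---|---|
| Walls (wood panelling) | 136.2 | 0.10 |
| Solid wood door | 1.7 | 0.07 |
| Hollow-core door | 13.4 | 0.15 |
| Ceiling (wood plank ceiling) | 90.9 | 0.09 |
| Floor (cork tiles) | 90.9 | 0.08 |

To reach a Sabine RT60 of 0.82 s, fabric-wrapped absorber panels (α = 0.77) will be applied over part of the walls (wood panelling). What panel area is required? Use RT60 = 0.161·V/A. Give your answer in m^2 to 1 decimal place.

A₁ = Σ Sᵢαᵢ = 136.2·0.10 + 1.7·0.07 + 13.4·0.15 + 90.9·0.09 + 90.9·0.08 = 31.202 sabins.
V = 354.315 m³. Target absorption A₂ = 0.161 × 354.315 / 0.82 = 69.567 sabins.
ΔA needed = 69.567 − 31.202 = 38.365 sabins.
Each m^2 of panel replacing the walls (wood panelling) adds (0.77 − 0.10) = 0.67 sabins.
Area = ΔA/Δα = 38.365/0.67 = 57.3 m^2.

57.3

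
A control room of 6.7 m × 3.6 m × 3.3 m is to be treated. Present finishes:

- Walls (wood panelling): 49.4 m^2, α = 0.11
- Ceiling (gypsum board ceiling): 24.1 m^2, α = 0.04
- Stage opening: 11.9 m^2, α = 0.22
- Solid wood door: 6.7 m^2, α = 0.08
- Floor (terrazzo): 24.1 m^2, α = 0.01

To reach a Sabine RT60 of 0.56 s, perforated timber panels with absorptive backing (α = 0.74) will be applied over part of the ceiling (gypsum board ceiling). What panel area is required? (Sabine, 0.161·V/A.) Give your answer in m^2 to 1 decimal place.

18.7

Total absorption A₁ = 49.4·0.11 + 24.1·0.04 + 11.9·0.22 + 6.7·0.08 + 24.1·0.01
  = 5.434 + 0.964 + 2.618 + 0.536 + 0.241 = 9.793 m^2 sabins.
V = 79.596 m³. Target absorption A₂ = 0.161 × 79.596 / 0.56 = 22.884 sabins.
ΔA needed = 22.884 − 9.793 = 13.091 sabins.
Each m^2 of panel replacing the ceiling (gypsum board ceiling) adds (0.74 − 0.04) = 0.70 sabins.
Area = ΔA/Δα = 13.091/0.70 = 18.7 m^2.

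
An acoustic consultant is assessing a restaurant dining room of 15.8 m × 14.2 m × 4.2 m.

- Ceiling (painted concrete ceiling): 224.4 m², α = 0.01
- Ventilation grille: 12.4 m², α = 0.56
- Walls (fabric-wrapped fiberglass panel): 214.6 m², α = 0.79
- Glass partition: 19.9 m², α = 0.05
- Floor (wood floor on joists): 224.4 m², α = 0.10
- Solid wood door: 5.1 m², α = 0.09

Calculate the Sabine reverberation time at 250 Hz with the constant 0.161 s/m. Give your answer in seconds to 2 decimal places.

Total absorption A = 224.4*0.01 + 12.4*0.56 + 214.6*0.79 + 19.9*0.05 + 224.4*0.10 + 5.1*0.09
  = 2.244 + 6.944 + 169.534 + 0.995 + 22.440 + 0.459 = 202.616 m² sabins.
Volume V = 15.8 × 14.2 × 4.2 = 942.312 m³.
RT60 = 0.161 · V / A = 0.161 × 942.312 / 202.616 = 0.75 s.

0.75 sec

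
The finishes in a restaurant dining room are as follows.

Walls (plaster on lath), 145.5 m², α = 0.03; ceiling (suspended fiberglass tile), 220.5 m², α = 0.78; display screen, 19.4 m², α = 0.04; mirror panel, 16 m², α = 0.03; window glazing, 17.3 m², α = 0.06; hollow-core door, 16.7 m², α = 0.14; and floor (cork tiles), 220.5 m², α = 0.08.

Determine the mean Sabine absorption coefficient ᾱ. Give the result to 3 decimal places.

0.303

S = Σ Sᵢ = 145.5 + 220.5 + 19.4 + 16 + 17.3 + 16.7 + 220.5 = 655.9 m².
Weighted sum Σ Sα = 198.627.
ᾱ = 198.627 / 655.9 = 0.303.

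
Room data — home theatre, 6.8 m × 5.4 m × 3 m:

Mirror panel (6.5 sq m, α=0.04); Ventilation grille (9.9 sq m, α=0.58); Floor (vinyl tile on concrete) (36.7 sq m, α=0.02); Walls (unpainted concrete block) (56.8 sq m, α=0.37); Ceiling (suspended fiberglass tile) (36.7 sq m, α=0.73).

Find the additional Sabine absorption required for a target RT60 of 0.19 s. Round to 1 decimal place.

A₁ = Σ Sᵢαᵢ = 6.5*0.04 + 9.9*0.58 + 36.7*0.02 + 56.8*0.37 + 36.7*0.73 = 54.543 sabins.
For T = 0.19 s, need A₂ = 0.161·V/T = 0.161·110.16/0.19 = 93.346 sabins.
Additional absorption ΔA = 93.346 − 54.543 = 38.8 sabins.

38.8 sabins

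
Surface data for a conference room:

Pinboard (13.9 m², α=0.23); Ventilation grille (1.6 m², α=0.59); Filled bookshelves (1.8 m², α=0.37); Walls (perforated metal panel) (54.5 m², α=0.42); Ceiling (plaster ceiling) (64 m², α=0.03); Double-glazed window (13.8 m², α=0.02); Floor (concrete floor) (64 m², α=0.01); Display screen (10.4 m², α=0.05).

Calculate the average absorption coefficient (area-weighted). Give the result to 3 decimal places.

0.139

Total surface area S = 224.0 m².
Σ(Sᵢαᵢ) = 13.9×0.23 + 1.6×0.59 + 1.8×0.37 + 54.5×0.42 + 64×0.03 + 13.8×0.02 + 64×0.01 + 10.4×0.05 = 31.053.
ᾱ = 31.053 / 224.0 = 0.139.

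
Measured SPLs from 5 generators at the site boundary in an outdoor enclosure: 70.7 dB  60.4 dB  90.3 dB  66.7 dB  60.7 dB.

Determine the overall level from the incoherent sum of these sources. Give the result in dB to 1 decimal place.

Σ 10^(Lᵢ/10) = 1.09e+09.
Combined level = 10 log₁₀(1.09e+09) = 90.4 dB.

90.4 dB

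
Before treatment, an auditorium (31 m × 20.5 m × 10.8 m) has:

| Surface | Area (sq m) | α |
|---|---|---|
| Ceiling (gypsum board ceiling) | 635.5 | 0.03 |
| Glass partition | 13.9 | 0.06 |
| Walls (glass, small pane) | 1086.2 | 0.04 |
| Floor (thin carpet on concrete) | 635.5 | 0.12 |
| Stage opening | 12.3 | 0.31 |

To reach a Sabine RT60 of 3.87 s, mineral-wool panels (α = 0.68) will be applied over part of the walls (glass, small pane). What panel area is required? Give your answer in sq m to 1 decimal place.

222.0

Summing Sᵢαᵢ: 19.065 + 0.834 + 43.448 + 76.260 + 3.813 → A₁ = 143.420 sabins.
Required A₂ = 0.161·6863.4/3.87 = 285.532 sabins.
Absorption to add: 285.532 − 143.420 = 142.112 sabins.
Net gain per sq m: Δα = 0.68 − 0.04 = 0.64.
Area = ΔA/Δα = 142.112/0.64 = 222.0 sq m.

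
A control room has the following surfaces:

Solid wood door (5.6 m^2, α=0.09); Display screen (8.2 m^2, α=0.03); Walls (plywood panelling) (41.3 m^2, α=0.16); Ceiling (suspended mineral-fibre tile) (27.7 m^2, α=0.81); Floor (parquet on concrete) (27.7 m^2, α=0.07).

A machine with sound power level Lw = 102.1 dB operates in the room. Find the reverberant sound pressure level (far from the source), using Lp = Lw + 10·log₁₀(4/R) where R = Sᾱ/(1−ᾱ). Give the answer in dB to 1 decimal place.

91.6 dB

Σ(Sᵢαᵢ) = 5.6·0.09 + 8.2·0.03 + 41.3·0.16 + 27.7·0.81 + 27.7·0.07 = 31.734; total area S = 110.5 m^2.
ᾱ = 31.734/110.5 = 0.2872; R = Sᾱ/(1−ᾱ) = 31.734/(1−0.2872) = 44.520 m^2.
Lp = 102.1 + 10·log₁₀(4/44.520) = 102.1 + (-10.46) = 91.6 dB.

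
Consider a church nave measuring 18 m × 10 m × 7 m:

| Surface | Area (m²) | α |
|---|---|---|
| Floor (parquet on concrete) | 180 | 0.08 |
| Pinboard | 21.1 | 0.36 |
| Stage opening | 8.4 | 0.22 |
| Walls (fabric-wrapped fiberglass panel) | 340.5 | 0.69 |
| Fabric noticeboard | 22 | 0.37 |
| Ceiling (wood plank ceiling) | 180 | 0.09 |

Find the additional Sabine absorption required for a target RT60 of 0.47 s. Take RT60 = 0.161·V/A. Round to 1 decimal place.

148.5 sabins

Total absorption A₁ = 180×0.08 + 21.1×0.36 + 8.4×0.22 + 340.5×0.69 + 22×0.37 + 180×0.09
  = 14.400 + 7.596 + 1.848 + 234.945 + 8.140 + 16.200 = 283.129 m² sabins.
V = 1260 m³. Required absorption A₂ = 0.161 × 1260 / 0.47 = 431.617 sabins.
Additional absorption ΔA = 431.617 − 283.129 = 148.5 sabins.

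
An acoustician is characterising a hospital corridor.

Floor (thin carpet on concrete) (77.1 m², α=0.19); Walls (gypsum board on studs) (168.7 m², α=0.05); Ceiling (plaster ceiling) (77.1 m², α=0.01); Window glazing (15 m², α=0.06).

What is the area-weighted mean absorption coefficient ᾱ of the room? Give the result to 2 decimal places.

S = Σ Sᵢ = 77.1 + 168.7 + 77.1 + 15 = 337.9 m².
A = 77.1·0.19 + 168.7·0.05 + 77.1·0.01 + 15·0.06 = 24.755 sabins.
ᾱ = 24.755 / 337.9 = 0.07.

0.07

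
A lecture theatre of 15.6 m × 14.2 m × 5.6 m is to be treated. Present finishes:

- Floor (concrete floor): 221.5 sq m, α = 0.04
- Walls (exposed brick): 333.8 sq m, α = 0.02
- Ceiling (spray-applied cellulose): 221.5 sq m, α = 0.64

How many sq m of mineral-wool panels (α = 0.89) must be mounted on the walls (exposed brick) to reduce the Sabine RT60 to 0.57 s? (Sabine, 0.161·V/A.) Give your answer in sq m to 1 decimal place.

221.9

A₁ = Σ Sᵢαᵢ = 221.5*0.04 + 333.8*0.02 + 221.5*0.64 = 157.296 sabins.
Required A₂ = 0.161·1240.512/0.57 = 350.390 sabins.
ΔA needed = 350.390 − 157.296 = 193.094 sabins.
Each sq m of panel replacing the walls (exposed brick) adds (0.89 − 0.02) = 0.87 sabins.
Area = ΔA/Δα = 193.094/0.87 = 221.9 sq m.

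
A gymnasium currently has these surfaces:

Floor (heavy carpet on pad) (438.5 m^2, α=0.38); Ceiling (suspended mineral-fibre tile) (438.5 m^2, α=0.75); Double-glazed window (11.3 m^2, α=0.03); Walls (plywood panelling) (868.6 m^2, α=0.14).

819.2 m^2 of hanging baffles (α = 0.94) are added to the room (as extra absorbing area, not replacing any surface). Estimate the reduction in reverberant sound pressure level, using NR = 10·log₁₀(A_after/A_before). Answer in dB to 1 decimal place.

Total absorption A_before = 438.5·0.38 + 438.5·0.75 + 11.3·0.03 + 868.6·0.14
  = 166.630 + 328.875 + 0.339 + 121.604 = 617.448 m^2 sabins.
Added absorption = 819.2 × 0.94 = 770.048 sabins.
A_after = 617.448 + 770.048 = 1387.496 sabins.
Reduction = 10 log₁₀(A_after/A_before) = 10 log₁₀(2.2471) = 3.5 dB.

3.5 dB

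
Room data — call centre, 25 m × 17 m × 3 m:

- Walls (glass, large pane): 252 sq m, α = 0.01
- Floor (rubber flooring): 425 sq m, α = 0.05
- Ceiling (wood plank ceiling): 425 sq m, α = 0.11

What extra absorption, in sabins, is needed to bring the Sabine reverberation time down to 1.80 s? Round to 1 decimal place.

Equivalent absorption area: A₁ = 252·0.01 + 425·0.05 + 425·0.11 = 70.520 sq m.
For T = 1.80 s, need A₂ = 0.161·V/T = 0.161·1275/1.80 = 114.042 sabins.
Shortfall: 114.042 − 70.520 = 43.5 sabins.

43.5 sabins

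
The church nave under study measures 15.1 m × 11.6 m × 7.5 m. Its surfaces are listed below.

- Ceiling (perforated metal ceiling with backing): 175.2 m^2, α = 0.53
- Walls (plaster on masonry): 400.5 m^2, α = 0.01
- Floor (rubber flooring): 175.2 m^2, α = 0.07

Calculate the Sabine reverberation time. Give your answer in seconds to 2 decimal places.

Total absorption A = 175.2*0.53 + 400.5*0.01 + 175.2*0.07
  = 92.856 + 4.005 + 12.264 = 109.125 m^2 sabins.
Volume V = 15.1 × 11.6 × 7.5 = 1313.7 m³.
RT60 = 0.161 · V / A = 0.161 × 1313.7 / 109.125 = 1.94 s.

1.94 seconds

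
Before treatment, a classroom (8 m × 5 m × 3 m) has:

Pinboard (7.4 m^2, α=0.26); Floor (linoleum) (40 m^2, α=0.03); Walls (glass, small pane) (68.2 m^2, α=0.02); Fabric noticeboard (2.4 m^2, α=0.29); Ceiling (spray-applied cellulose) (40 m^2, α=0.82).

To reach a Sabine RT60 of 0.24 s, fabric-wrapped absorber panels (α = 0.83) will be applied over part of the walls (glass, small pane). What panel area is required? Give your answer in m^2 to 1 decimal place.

52.5

A₁ = Σ Sᵢαᵢ = 7.4×0.26 + 40×0.03 + 68.2×0.02 + 2.4×0.29 + 40×0.82 = 37.984 sabins.
Required A₂ = 0.161·120/0.24 = 80.500 sabins.
Absorption to add: 80.500 − 37.984 = 42.516 sabins.
Net gain per m^2: Δα = 0.83 − 0.02 = 0.81.
Panel area = 42.516 / 0.81 = 52.5 m^2.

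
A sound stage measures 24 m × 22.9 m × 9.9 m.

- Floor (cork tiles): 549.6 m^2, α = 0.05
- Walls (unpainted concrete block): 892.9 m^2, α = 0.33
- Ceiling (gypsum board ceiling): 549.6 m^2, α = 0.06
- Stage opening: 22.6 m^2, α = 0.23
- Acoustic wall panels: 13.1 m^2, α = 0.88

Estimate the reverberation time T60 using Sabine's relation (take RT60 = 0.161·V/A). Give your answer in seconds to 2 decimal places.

A = Σ Sᵢαᵢ = 549.6*0.05 + 892.9*0.33 + 549.6*0.06 + 22.6*0.23 + 13.1*0.88 = 371.839 sabins.
V = 24·22.9·9.9 = 5441.04 m³.
Sabine: RT60 = 0.161 × 5441.04 / 371.839 = 2.36 s.

2.36 s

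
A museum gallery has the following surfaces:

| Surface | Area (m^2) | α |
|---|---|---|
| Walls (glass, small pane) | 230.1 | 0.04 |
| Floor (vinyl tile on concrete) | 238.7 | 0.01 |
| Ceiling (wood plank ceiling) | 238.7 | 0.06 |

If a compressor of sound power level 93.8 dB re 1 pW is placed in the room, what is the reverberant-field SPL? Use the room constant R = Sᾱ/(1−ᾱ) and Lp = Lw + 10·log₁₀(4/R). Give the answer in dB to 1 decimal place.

Σ(Sᵢαᵢ) = 230.1·0.04 + 238.7·0.01 + 238.7·0.06 = 25.913; total area S = 707.5 m^2.
ᾱ = 25.913/707.5 = 0.0366; R = Sᾱ/(1−ᾱ) = 25.913/(1−0.0366) = 26.897 m^2.
Lp = Lw + 10 log₁₀(4/R) = 93.8 -8.28 = 85.5 dB.

85.5 dB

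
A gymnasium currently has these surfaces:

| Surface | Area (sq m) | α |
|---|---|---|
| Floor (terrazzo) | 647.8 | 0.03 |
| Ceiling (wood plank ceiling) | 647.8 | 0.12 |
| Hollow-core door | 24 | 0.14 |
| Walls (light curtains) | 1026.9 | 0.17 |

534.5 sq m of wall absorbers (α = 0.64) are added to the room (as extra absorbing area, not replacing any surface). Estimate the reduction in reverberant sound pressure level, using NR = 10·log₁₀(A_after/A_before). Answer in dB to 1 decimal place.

Summing Sᵢαᵢ: 19.434 + 77.736 + 3.360 + 174.573 → A_before = 275.103 sabins.
Treatment contributes 534.5·0.64 = 342.080 sabins.
New total A_after = 617.183 sabins.
Reduction = 10 log₁₀(A_after/A_before) = 10 log₁₀(2.2435) = 3.5 dB.

3.5 dB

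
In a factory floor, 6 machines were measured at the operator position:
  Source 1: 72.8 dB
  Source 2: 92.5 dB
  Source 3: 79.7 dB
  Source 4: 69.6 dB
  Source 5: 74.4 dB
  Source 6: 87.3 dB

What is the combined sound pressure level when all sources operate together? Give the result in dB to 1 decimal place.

93.9 dB

Sum in the linear (power) domain: Σ 10^(Lᵢ/10) = 10^(72.8/10) + 10^(92.5/10) + 10^(79.7/10) + 10^(69.6/10) + 10^(74.4/10) + 10^(87.3/10) = 2.464e+09.
Combined level = 10 log₁₀(2.464e+09) = 93.9 dB.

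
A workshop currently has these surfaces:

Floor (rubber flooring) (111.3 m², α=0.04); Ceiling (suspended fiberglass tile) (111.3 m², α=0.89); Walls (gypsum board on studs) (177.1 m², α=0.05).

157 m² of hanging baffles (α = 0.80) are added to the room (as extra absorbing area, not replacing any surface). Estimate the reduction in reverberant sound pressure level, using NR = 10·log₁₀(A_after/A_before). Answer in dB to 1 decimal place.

3.3 dB

Total absorption A_before = 111.3·0.04 + 111.3·0.89 + 177.1·0.05
  = 4.452 + 99.057 + 8.855 = 112.364 m² sabins.
Added absorption = 157 × 0.80 = 125.600 sabins.
A_after = 112.364 + 125.600 = 237.964 sabins.
NR = 10·log₁₀(237.964/112.364) = 3.3 dB.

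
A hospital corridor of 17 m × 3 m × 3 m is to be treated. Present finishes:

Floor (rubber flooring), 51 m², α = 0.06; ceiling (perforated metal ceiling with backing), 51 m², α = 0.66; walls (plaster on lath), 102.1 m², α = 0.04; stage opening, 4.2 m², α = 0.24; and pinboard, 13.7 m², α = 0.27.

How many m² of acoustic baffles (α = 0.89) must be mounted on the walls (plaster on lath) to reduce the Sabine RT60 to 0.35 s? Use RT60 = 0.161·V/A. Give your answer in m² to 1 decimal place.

29.3

Equivalent absorption area: A₁ = 51×0.06 + 51×0.66 + 102.1×0.04 + 4.2×0.24 + 13.7×0.27 = 45.511 m².
Required A₂ = 0.161·153/0.35 = 70.380 sabins.
ΔA needed = 70.380 − 45.511 = 24.869 sabins.
Net gain per m²: Δα = 0.89 − 0.04 = 0.85.
Panel area = 24.869 / 0.85 = 29.3 m².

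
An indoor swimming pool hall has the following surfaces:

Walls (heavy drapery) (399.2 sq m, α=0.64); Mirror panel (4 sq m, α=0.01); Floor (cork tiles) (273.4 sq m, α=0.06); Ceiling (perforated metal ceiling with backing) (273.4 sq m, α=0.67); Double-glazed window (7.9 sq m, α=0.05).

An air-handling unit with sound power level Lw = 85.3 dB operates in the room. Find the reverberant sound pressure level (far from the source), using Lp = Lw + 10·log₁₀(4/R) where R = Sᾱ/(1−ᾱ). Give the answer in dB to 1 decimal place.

Σ(Sᵢαᵢ) = 399.2×0.64 + 4×0.01 + 273.4×0.06 + 273.4×0.67 + 7.9×0.05 = 455.505; total area S = 957.9 sq m.
ᾱ = 0.4755, so room constant R = A/(1−ᾱ) = 868.456 sq m.
Lp = 85.3 + 10·log₁₀(4/868.456) = 85.3 + (-23.37) = 61.9 dB.

61.9 dB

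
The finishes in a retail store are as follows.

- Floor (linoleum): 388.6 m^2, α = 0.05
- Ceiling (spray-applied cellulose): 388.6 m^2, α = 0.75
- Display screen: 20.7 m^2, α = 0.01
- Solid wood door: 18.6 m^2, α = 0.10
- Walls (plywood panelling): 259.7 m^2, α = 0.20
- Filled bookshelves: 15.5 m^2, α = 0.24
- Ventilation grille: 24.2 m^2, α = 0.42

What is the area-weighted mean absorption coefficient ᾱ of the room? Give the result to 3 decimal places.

0.339

Total surface area S = 1115.9 m^2.
Weighted sum Σ Sα = 378.771.
ᾱ = 378.771 / 1115.9 = 0.339.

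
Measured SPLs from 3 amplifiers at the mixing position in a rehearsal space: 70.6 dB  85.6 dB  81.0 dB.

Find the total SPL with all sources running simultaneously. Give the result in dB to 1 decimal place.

Sum in the linear (power) domain: Σ 10^(Lᵢ/10) = 10^(70.6/10) + 10^(85.6/10) + 10^(81.0/10) = 5.005e+08.
L_total = 10·log₁₀(5.005e+08) = 87.0 dB.

87.0 dB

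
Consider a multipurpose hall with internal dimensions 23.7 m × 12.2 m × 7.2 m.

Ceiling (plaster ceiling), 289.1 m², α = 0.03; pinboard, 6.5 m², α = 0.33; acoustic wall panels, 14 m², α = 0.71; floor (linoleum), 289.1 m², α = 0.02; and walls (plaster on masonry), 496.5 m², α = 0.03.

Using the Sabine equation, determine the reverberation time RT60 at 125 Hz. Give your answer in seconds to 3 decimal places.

Summing Sᵢαᵢ: 8.673 + 2.145 + 9.940 + 5.782 + 14.895 → A = 41.435 sabins.
Volume V = 23.7 × 12.2 × 7.2 = 2081.808 m³.
RT60 = 0.161 · V / A = 0.161 × 2081.808 / 41.435 = 8.089 s.

8.089 s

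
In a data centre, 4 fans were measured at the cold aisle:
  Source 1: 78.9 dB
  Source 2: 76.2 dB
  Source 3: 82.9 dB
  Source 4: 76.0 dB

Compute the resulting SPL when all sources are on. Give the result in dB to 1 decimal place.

85.5 dB

Σ 10^(Lᵢ/10) = 3.541e+08.
Back to dB: 10·log₁₀ Σ = 85.5 dB.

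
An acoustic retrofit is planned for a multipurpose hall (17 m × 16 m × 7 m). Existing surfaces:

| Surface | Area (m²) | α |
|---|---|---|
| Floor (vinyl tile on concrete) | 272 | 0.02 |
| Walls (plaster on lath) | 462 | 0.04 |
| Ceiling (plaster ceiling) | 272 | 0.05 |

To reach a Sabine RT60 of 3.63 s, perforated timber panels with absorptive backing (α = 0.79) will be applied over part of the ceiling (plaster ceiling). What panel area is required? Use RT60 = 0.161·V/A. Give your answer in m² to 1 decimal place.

Summing Sᵢαᵢ: 5.440 + 18.480 + 13.600 → A₁ = 37.520 sabins.
Required A₂ = 0.161·1904/3.63 = 84.447 sabins.
Absorption to add: 84.447 − 37.520 = 46.927 sabins.
Each m² of panel replacing the ceiling (plaster ceiling) adds (0.79 − 0.05) = 0.74 sabins.
Panel area = 46.927 / 0.74 = 63.4 m².

63.4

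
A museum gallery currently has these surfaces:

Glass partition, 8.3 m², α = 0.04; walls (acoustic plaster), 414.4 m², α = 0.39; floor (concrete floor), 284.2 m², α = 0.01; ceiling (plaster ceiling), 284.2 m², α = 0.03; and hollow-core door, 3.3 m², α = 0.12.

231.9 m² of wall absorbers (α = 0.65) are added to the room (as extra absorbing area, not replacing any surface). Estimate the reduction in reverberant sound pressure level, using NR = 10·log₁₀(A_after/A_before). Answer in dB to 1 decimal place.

2.7 dB

Equivalent absorption area: A_before = 8.3*0.04 + 414.4*0.39 + 284.2*0.01 + 284.2*0.03 + 3.3*0.12 = 173.712 m².
Added absorption = 231.9 × 0.65 = 150.735 sabins.
New total A_after = 324.447 sabins.
Reduction = 10 log₁₀(A_after/A_before) = 10 log₁₀(1.8677) = 2.7 dB.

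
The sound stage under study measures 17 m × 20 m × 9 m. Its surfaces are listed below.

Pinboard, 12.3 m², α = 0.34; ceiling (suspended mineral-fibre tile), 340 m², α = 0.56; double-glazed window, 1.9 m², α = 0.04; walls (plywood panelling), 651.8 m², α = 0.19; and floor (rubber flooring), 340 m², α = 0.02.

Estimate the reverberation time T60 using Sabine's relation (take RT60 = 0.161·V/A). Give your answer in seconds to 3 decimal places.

1.514 seconds

Summing Sᵢαᵢ: 4.182 + 190.400 + 0.076 + 123.842 + 6.800 → A = 325.300 sabins.
Volume V = 17 × 20 × 9 = 3060 m³.
Sabine: RT60 = 0.161 × 3060 / 325.300 = 1.514 s.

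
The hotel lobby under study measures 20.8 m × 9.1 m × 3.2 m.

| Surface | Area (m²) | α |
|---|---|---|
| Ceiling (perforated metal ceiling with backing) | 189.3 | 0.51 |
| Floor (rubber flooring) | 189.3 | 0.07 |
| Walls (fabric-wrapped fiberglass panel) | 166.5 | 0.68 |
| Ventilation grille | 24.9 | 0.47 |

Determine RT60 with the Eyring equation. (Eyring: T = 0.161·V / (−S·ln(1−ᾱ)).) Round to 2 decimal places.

0.32 sec

S = Σ Sᵢ = 570.0 m².
Absorption A = 189.3·0.51 + 189.3·0.07 + 166.5·0.68 + 24.9·0.47 = 234.717 sabins.
ᾱ = 234.717 / 570.0 = 0.4118.
−S·ln(1−ᾱ) = −570.0 × ln(1 − 0.4118) = 302.492.
V = 20.8 × 9.1 × 3.2 = 605.696 m³.
RT60 = 0.161 × 605.696 / 302.492 = 0.32 s.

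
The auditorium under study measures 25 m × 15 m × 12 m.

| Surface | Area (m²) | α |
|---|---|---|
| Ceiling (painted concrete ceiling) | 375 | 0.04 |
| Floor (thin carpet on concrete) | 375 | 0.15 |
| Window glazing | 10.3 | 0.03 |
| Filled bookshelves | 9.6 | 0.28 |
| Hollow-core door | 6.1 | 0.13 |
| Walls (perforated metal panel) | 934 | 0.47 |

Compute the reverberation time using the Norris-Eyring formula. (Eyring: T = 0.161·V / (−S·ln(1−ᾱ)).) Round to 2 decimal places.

Total surface area S = 375 + 375 + 10.3 + 9.6 + 6.1 + 934 = 1710.0 m².
Absorption A = 375·0.04 + 375·0.15 + 10.3·0.03 + 9.6·0.28 + 6.1·0.13 + 934·0.47 = 514.020 sabins.
ᾱ = 514.020 / 1710.0 = 0.3006.
Eyring denominator: −S ln(1−ᾱ) = 611.380.
V = 25 × 15 × 12 = 4500 m³.
RT60 = 0.161 × 4500 / 611.380 = 1.19 s.

1.19 s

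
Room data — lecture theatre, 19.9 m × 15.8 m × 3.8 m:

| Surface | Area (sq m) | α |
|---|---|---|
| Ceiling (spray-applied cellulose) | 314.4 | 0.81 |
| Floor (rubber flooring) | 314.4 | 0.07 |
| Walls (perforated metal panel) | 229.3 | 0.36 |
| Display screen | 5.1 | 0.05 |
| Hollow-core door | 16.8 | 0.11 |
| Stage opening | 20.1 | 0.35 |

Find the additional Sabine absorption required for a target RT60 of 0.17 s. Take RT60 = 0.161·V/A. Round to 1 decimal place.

763.2 sabins

Total absorption A₁ = 314.4*0.81 + 314.4*0.07 + 229.3*0.36 + 5.1*0.05 + 16.8*0.11 + 20.1*0.35
  = 254.664 + 22.008 + 82.548 + 0.255 + 1.848 + 7.035 = 368.358 sq m sabins.
Target A₂ = 0.161·1194.796/0.17 = 1131.542 sabins (V = 1194.796 m³).
ΔA = A₂ − A₁ = 1131.542 − 368.358 = 763.2 sabins.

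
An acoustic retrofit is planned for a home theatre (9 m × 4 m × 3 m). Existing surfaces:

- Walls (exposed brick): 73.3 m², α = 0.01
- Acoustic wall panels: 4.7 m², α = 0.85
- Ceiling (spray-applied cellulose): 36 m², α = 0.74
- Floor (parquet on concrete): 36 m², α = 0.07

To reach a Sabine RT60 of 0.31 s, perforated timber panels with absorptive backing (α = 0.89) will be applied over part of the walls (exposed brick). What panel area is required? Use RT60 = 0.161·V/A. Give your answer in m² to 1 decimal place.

A₁ = Σ Sᵢαᵢ = 73.3×0.01 + 4.7×0.85 + 36×0.74 + 36×0.07 = 33.888 sabins.
Required A₂ = 0.161·108/0.31 = 56.090 sabins.
ΔA needed = 56.090 − 33.888 = 22.202 sabins.
Net gain per m²: Δα = 0.89 − 0.01 = 0.88.
Area = ΔA/Δα = 22.202/0.88 = 25.2 m².

25.2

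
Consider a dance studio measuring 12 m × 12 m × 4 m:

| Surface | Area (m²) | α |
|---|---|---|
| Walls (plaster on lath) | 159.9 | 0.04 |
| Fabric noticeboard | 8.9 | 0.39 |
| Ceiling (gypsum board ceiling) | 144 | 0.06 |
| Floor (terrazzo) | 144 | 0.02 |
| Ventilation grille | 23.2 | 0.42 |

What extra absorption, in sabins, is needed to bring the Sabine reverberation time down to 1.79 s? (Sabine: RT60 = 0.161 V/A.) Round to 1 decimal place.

20.7 sabins

A₁ = Σ Sᵢαᵢ = 159.9·0.04 + 8.9·0.39 + 144·0.06 + 144·0.02 + 23.2·0.42 = 31.131 sabins.
Target A₂ = 0.161·576/1.79 = 51.808 sabins (V = 576 m³).
Shortfall: 51.808 − 31.131 = 20.7 sabins.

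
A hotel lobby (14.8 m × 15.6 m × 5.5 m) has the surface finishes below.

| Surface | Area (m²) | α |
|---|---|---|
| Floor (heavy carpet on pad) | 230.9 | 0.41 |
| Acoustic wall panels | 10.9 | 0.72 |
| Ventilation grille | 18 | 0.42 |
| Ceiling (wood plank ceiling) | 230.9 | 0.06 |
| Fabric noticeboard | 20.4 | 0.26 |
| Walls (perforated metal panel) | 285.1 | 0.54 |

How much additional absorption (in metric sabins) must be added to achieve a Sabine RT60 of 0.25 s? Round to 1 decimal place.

534.6 sabins

Equivalent absorption area: A₁ = 230.9·0.41 + 10.9·0.72 + 18·0.42 + 230.9·0.06 + 20.4·0.26 + 285.1·0.54 = 283.189 m².
V = 1269.84 m³. Required absorption A₂ = 0.161 × 1269.84 / 0.25 = 817.777 sabins.
Additional absorption ΔA = 817.777 − 283.189 = 534.6 sabins.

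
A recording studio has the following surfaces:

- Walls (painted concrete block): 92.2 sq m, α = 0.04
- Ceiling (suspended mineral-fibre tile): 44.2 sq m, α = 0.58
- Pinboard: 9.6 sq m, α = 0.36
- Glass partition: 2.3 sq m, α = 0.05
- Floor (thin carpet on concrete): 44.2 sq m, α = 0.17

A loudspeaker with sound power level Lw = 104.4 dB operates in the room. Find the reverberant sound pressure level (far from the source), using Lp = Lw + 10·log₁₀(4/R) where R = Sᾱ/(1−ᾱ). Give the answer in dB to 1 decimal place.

93.3 dB

Σ(Sᵢαᵢ) = 92.2·0.04 + 44.2·0.58 + 9.6·0.36 + 2.3·0.05 + 44.2·0.17 = 40.409; total area S = 192.5 sq m.
ᾱ = 0.2099, so room constant R = A/(1−ᾱ) = 51.144 sq m.
Lp = 104.4 + 10·log₁₀(4/51.144) = 104.4 + (-11.07) = 93.3 dB.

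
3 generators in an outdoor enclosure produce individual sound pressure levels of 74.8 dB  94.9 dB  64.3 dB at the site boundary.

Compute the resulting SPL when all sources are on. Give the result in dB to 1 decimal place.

Converting to relative power and adding: 10^(74.8/10) + 10^(94.9/10) + 10^(64.3/10) = 3.123e+09.
L_total = 10·log₁₀(3.123e+09) = 94.9 dB.

94.9 dB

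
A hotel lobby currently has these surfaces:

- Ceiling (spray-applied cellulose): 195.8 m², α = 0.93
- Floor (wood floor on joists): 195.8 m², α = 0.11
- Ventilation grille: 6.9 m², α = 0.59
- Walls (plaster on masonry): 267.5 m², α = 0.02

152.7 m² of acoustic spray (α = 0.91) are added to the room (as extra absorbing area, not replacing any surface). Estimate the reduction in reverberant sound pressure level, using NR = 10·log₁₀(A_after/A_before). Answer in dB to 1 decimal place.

2.2 dB

A_before = Σ Sᵢαᵢ = 195.8×0.93 + 195.8×0.11 + 6.9×0.59 + 267.5×0.02 = 213.053 sabins.
Treatment contributes 152.7·0.91 = 138.957 sabins.
A_after = 213.053 + 138.957 = 352.010 sabins.
NR = 10·log₁₀(352.010/213.053) = 2.2 dB.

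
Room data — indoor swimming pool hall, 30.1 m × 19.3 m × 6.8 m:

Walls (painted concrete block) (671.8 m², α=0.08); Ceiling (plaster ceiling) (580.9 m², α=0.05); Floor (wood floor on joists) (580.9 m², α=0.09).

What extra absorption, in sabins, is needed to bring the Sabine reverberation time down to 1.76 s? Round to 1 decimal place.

Total absorption A₁ = 671.8×0.08 + 580.9×0.05 + 580.9×0.09
  = 53.744 + 29.045 + 52.281 = 135.070 m² sabins.
V = 3950.324 m³. Required absorption A₂ = 0.161 × 3950.324 / 1.76 = 361.365 sabins.
ΔA = A₂ − A₁ = 361.365 − 135.070 = 226.3 sabins.

226.3 sabins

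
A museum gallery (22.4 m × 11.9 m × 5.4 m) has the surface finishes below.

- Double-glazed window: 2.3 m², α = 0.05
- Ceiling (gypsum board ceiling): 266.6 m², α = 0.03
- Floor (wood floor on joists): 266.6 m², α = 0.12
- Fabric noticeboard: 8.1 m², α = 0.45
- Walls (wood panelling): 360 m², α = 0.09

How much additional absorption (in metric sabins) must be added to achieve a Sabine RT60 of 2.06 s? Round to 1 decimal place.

36.3 sabins

Equivalent absorption area: A₁ = 2.3×0.05 + 266.6×0.03 + 266.6×0.12 + 8.1×0.45 + 360×0.09 = 76.150 m².
For T = 2.06 s, need A₂ = 0.161·V/T = 0.161·1439.424/2.06 = 112.499 sabins.
ΔA = A₂ − A₁ = 112.499 − 76.150 = 36.3 sabins.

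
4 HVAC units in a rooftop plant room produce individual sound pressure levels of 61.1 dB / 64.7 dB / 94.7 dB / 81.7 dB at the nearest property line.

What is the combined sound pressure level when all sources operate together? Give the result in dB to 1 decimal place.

Σ 10^(Lᵢ/10) = 3.103e+09.
L_total = 10·log₁₀(3.103e+09) = 94.9 dB.

94.9 dB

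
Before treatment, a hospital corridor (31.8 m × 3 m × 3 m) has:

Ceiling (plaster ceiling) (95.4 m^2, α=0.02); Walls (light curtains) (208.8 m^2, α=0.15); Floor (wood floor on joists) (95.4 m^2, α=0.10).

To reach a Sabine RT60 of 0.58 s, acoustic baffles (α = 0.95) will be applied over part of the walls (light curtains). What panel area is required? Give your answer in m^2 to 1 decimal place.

45.8

Summing Sᵢαᵢ: 1.908 + 31.320 + 9.540 → A₁ = 42.768 sabins.
Required A₂ = 0.161·286.2/0.58 = 79.445 sabins.
ΔA needed = 79.445 − 42.768 = 36.677 sabins.
Net gain per m^2: Δα = 0.95 − 0.15 = 0.80.
Panel area = 36.677 / 0.80 = 45.8 m^2.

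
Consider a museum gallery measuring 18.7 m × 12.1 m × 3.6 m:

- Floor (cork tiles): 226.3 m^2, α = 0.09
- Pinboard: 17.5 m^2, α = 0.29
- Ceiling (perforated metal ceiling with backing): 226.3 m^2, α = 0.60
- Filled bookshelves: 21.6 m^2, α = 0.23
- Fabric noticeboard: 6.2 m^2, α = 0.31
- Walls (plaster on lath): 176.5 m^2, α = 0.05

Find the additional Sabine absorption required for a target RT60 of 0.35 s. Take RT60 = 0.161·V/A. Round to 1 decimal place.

Summing Sᵢαᵢ: 20.367 + 5.075 + 135.780 + 4.968 + 1.922 + 8.825 → A₁ = 176.937 sabins.
Target A₂ = 0.161·814.572/0.35 = 374.703 sabins (V = 814.572 m³).
Shortfall: 374.703 − 176.937 = 197.8 sabins.

197.8 sabins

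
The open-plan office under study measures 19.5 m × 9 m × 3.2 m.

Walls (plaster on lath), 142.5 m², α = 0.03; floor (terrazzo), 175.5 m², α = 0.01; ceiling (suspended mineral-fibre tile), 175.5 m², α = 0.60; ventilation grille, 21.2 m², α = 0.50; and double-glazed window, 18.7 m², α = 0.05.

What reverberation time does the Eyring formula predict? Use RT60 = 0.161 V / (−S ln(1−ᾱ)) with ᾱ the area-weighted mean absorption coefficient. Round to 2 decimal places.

0.65 s

S = Σ Sᵢ = 533.4 m².
Σ(Sᵢαᵢ) = 142.5·0.03 + 175.5·0.01 + 175.5·0.60 + 21.2·0.50 + 18.7·0.05 = 122.865.
ᾱ = 122.865 / 533.4 = 0.2303.
−S·ln(1−ᾱ) = −533.4 × ln(1 − 0.2303) = 139.620.
V = 19.5 × 9 × 3.2 = 561.6 m³.
T = 0.161·V/[−S·ln(1−ᾱ)] = 0.161·561.6/139.620 = 0.65 s.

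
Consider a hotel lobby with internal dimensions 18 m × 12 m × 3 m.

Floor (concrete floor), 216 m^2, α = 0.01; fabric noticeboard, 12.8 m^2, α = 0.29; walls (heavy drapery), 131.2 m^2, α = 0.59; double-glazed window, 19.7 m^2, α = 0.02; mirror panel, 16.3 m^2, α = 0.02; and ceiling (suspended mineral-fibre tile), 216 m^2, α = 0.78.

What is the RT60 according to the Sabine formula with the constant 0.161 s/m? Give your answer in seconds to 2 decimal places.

0.41 seconds

Summing Sᵢαᵢ: 2.160 + 3.712 + 77.408 + 0.394 + 0.326 + 168.480 → A = 252.480 sabins.
Volume V = 18 × 12 × 3 = 648 m³.
T = 0.161 V/A = 0.161·648/252.480 = 0.41 s.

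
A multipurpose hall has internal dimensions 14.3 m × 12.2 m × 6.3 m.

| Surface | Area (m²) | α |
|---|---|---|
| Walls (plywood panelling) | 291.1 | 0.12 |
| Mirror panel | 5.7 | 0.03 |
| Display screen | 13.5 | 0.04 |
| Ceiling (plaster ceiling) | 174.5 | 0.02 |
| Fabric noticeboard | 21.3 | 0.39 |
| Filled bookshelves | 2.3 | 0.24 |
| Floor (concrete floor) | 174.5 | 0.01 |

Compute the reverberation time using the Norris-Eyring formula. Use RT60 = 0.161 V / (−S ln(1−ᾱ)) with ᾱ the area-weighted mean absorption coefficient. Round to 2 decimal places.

Total surface area S = 291.1 + 5.7 + 13.5 + 174.5 + 21.3 + 2.3 + 174.5 = 682.9 m².
Σ(Sᵢαᵢ) = 291.1×0.12 + 5.7×0.03 + 13.5×0.04 + 174.5×0.02 + 21.3×0.39 + 2.3×0.24 + 174.5×0.01 = 49.737.
Mean coefficient ᾱ = A/S = 0.0728.
−S·ln(1−ᾱ) = −682.9 × ln(1 − 0.0728) = 51.618.
V = 14.3 × 12.2 × 6.3 = 1099.098 m³.
T = 0.161·V/[−S·ln(1−ᾱ)] = 0.161·1099.098/51.618 = 3.43 s.

3.43 sec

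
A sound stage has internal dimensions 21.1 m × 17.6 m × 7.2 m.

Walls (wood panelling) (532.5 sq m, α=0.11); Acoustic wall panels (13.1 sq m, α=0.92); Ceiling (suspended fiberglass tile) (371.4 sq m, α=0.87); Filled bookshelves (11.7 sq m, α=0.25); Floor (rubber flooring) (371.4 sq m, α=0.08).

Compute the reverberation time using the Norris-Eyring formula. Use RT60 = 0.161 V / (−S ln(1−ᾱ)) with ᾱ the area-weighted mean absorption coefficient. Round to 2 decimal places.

0.83 s

Total surface area S = 532.5 + 13.1 + 371.4 + 11.7 + 371.4 = 1300.1 sq m.
Absorption A = 532.5·0.11 + 13.1·0.92 + 371.4·0.87 + 11.7·0.25 + 371.4·0.08 = 426.382 sabins.
Mean coefficient ᾱ = A/S = 0.3280.
Eyring denominator: −S ln(1−ᾱ) = 516.786.
V = 21.1 × 17.6 × 7.2 = 2673.792 m³.
RT60 = 0.161 × 2673.792 / 516.786 = 0.83 s.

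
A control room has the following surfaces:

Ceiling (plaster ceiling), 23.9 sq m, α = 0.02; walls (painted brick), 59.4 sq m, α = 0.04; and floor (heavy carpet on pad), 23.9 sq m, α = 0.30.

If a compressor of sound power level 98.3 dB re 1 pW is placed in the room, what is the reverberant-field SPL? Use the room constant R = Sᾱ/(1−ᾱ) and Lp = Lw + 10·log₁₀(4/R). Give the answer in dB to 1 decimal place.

93.9 dB

Σ(Sᵢαᵢ) = 23.9×0.02 + 59.4×0.04 + 23.9×0.30 = 10.024; total area S = 107.2 sq m.
ᾱ = 0.0935, so room constant R = A/(1−ᾱ) = 11.058 sq m.
Lp = 98.3 + 10·log₁₀(4/11.058) = 98.3 + (-4.42) = 93.9 dB.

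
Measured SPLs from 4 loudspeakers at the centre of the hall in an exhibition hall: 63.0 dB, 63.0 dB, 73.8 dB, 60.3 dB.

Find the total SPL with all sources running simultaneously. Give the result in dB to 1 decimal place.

Sum in the linear (power) domain: Σ 10^(Lᵢ/10) = 10^(63.0/10) + 10^(63.0/10) + 10^(73.8/10) + 10^(60.3/10) = 2.905e+07.
L_total = 10·log₁₀(2.905e+07) = 74.6 dB.

74.6 dB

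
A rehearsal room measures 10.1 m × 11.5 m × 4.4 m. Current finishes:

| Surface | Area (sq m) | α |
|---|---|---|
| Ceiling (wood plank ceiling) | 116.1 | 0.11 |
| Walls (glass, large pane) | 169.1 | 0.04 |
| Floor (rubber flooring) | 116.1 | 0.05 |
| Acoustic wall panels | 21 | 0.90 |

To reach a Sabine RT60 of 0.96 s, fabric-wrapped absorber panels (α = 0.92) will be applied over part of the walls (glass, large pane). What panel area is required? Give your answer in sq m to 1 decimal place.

47.1

A₁ = Σ Sᵢαᵢ = 116.1*0.11 + 169.1*0.04 + 116.1*0.05 + 21*0.90 = 44.240 sabins.
V = 511.06 m³. Target absorption A₂ = 0.161 × 511.06 / 0.96 = 85.709 sabins.
ΔA needed = 85.709 − 44.240 = 41.469 sabins.
Each sq m of panel replacing the walls (glass, large pane) adds (0.92 − 0.04) = 0.88 sabins.
Panel area = 41.469 / 0.88 = 47.1 sq m.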